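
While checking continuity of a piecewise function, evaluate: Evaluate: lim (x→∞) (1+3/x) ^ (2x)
Rewrite as [(1+3/x)^x]^2.
lim(1+3/x)^x=e^3, so limit=(e^3)^2=e^6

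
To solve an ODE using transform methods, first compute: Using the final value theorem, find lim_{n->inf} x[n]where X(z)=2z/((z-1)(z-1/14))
Final value theorem: lim x[n] = lim_{z->1} (z-1) * X(z)
(z-1) * X(z) = 2z/(z-1/14)
As z->1: 2/(1 - 1/14) = 2/(13/14) = 28/13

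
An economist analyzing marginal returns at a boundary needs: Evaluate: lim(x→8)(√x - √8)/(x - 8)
Multiply by conjugate (√x+√8)/(√x+√8):
=(x - 8)/((x - 8)(√x+√8))=1/(√x+√8)
As x → 8: 1/(2√8)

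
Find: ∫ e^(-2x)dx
Since d/dx[e^(-2x)] = -2e^(-2x), we get -1/2 e^(-2x)+C

Answer: (-1/2)e^(-2x)+C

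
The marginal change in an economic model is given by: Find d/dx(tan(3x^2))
Chain rule: d/dx[tan(u)]=sec²(u)·u' where u=3x^2
u'=6x

Answer: 6x·sec²(3x^2)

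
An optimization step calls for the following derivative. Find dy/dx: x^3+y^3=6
Differentiate: 3x^2 + 3y^2·(dy/dx) = 0
dy/dx = -3x^2/(3y^2)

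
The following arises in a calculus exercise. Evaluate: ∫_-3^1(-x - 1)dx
Step 1: Find antiderivative F(x) = (-1/2)x^2 - x
Step 2: F(1) - F(-3) = -3/2 - (-3/2) = 0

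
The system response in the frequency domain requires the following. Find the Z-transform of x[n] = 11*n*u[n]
Z{n * u[n]} = z/(z-1)^2
By linearity: Z{11 * n * u[n]} = 11z/(z-1)^2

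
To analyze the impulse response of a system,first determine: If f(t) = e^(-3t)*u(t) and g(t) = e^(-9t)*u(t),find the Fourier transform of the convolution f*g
By the convolution theorem: F{f*g} = F(omega)*G(omega)
F(omega) = 1/(3 + j*omega), G(omega) = 1/(9 + j*omega)
F{f*g} = 1/((3 + j*omega)(9 + j*omega))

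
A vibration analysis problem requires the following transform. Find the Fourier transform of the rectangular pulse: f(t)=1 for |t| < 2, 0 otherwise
F(omega) = integral from -2 to 2 of e^(-j * omega * t) dt
= 2 * sin(2 * omega)/omega = 4 * sinc(2 * omega/pi)

Answer: 2 * sin(2 * omega)/omega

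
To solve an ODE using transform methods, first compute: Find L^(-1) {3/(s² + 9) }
L^(-1){w/(s²+w²)} = sin(wt)
Here w = 3

Answer: sin(3t)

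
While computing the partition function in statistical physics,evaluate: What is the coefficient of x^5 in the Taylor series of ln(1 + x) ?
ln(1+x) = Σ (-1)^(n+1) x^n/n
Coefficient of x^5 = (-1)^6/5 = 1/5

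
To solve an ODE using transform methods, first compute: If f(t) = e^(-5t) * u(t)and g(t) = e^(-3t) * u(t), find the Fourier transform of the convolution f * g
By the convolution theorem: F{f * g} = F(omega) * G(omega)
F(omega) = 1/(5 + j * omega), G(omega) = 1/(3 + j * omega)
F{f * g} = 1/((5 + j * omega)(3 + j * omega))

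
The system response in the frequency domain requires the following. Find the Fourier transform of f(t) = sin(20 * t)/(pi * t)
sin(W*t)/(pi*t) = (W/pi)*sinc(W*t/pi) is the impulse response of the ideal low-pass filter with cutoff W (here W = 20).
Its Fourier transform is a rectangular function:
F(omega) = 1 for |omega| < 20, 0 otherwise

Answer: rect(omega/40) [i.e., 1 for |omega| < 20, 0 otherwise]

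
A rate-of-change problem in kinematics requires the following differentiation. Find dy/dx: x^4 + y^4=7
Differentiate: 4x^3+4y^3·(dy/dx) = 0
dy/dx = -4x^3/(4y^3)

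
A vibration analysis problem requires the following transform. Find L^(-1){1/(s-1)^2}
L^(-1){1/(s-a)^n}=t^(n-1)·e^(at)/(n-1)!
Here a=1, n=2: t^1·e^(t)/1

Answer: t·e^(t)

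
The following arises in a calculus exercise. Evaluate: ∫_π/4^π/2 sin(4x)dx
Antiderivative: -cos(4x)/4
Evaluate at bounds: [-cos(4·π/2)/4] - [-cos(4·π/4)/4]
= (-(1)+(-1))/4 = -1/2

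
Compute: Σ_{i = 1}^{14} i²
Using formula: Σ i^2 = n(n+1)(2n+1)/6 = 14·15·29/6 = 1015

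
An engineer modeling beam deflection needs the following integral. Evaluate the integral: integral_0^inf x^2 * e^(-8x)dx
This is a Gamma integral. Substitute u=8x (du=8 dx):
integral_0^inf x^2 * e^(-8x) dx=(1/8^3) integral_0^inf u^2 * e^(-u) du
=Gamma(3)/8^3=2!/8^3=2/512

Answer: 1/256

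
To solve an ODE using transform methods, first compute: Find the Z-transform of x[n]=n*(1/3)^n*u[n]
Using the property Z{n * a^n * u[n]} = az/(z-a)^2
With a = 1/3: X(z) = (1/3)z/(z - 1/3)^2, |z| > 1/3

Answer: (1/3)z/(z - 1/3)^2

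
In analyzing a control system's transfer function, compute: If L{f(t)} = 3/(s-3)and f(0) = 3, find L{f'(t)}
L{f'(t)} = s·F(s) - f(0) = 3s/(s-3) - 3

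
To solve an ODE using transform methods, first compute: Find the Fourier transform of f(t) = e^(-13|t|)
Using the standard pair: F{e^(-a|t|)} = 2a/(a^2+omega^2)
With a = 13: F(omega) = 26/(169+omega^2)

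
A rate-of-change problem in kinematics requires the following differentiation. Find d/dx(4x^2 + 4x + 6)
Power rule: d/dx(ax^n)=n·a·x^(n-1)
Term by term: 8·x+4

Answer: 8x+4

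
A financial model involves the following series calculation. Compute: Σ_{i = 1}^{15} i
Using formula: Σ i^1=n(n + 1)/2=15·16/2=120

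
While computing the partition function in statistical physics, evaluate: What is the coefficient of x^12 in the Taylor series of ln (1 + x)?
ln(1+x)=Σ (-1)^(n+1) x^n/n
Coefficient of x^12=(-1)^13/12=-1/12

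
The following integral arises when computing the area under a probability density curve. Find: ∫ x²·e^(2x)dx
Integration by parts twice:
First: u=x², dv=e^(2x) dx => x²e^(2x)/2 - (2/2)∫ xe^(2x) dx
Second (∫ xe^(2x) dx): xe^(2x)/2 - e^(2x)/4
Combining: e^(2x)(x²/2 - 2x/4 + 2/8) + C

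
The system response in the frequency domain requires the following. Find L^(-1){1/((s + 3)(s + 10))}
Partial fractions: 1/((s+3)(s+10))=A/(s+3)+B/(s+10)
Cover-up: A=1/(s+10)|_{s=-3}=1/7; B=1/(s+3)|_{s=-10}=-1/7
L^(-1)=(1/7)e^(-3t) - (1/7)e^(-10t)

Answer: (1/7)(e^(-3t) - e^(-10t))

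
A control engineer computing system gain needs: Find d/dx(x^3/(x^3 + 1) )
Quotient rule: (f/g)' = (f'g - fg')/g²
f = x^3, f' = 3x^2
g = x^3+1, g' = 3x^2

Answer: (3x^2·(x^3+1)-3x^5)/(x^3+1)²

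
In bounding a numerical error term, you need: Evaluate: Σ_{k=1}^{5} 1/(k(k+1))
Partial fractions: 1/(k(k+1))=1/k - 1/(k+1)
Telescoping sum: 1(1-1/6)=1·5/6

Answer: 5/6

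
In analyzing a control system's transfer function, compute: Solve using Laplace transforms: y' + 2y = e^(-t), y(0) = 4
Take L: sY - 4+2Y=1/(s+1)
Y(s+2)=1/(s+1)+4
Y=1/((s+1)(s+2))+4/(s+2)
Partial fractions: 1/((s+1)(s+2))=1/(s+1)-1/(s+2)
So Y=1/(s+1)+3/(s+2)
Inverse Laplace transform (L^(-1){1/(s+1)}=e^(-t), L^(-1){1/(s+2)}=e^(-2t)):

Answer: y(t)=1·e^(-t)+3·e^(-2t)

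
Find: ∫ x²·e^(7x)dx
Integration by parts twice:
First: u = x², dv = e^(7x) dx => x²e^(7x)/7 - (2/7)∫ xe^(7x) dx
Second (∫ xe^(7x) dx): xe^(7x)/7 - e^(7x)/49
Combining: e^(7x)(x²/7-2x/49+2/343)+C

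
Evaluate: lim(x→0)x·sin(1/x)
Squeeze theorem: -|x| ≤ x·sin(1/x) ≤ |x|
Since x → 0 as x → 0, by squeeze theorem the limit is 0

Answer: 0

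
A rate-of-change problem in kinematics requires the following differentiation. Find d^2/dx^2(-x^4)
Apply power rule 2 times:
d^1: -4x^3
d^2: -12x^2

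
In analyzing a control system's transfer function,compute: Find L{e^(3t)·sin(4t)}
First shifting: L{e^(at)f(t)} = F(s-a)
L{sin(4t)} = 4/(s² + 16)
Shift: 4/((s-3)² + 16)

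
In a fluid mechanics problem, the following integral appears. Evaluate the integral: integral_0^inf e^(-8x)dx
integral_0^inf e^(-8x) dx=[-1/8*e^(-8x)]_0^inf
=0 - (-1/8)=1/8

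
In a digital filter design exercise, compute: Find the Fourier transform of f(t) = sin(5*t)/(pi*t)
sin(W * t)/(pi * t) = (W/pi) * sinc(W * t/pi) is the impulse response of the ideal low-pass filter with cutoff W (here W = 5).
Its Fourier transform is a rectangular function:
F(omega) = 1 for |omega| < 5, 0 otherwise

Answer: rect(omega/10) [i.e., 1 for |omega| < 5, 0 otherwise]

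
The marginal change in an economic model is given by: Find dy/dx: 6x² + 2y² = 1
Differentiate: 12x+4y·(dy/dx)=0
dy/dx=-12x/(4y)=-3·(x/y)

Answer: dy/dx=-3·(x/y)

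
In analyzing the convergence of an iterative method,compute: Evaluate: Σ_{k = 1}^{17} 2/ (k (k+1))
Partial fractions: 2/(k(k+1))=2/k - 2/(k+1)
Telescoping sum: 2(1-1/18)=2·17/18

Answer: 17/9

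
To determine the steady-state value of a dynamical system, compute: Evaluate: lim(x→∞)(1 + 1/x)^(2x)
Rewrite as [(1+1/x)^x]^2.
lim(1+1/x)^x = e^1, so limit = (e^1)^2 = e^2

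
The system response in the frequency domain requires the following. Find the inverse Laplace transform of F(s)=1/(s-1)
L^(-1){1/(s-a)} = c·e^(at)
Here a = 1, c = 1

Answer: e^(t)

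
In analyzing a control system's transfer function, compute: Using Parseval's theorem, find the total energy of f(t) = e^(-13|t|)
Parseval's theorem: E = integral |f(t)|^2 dt = (1/2pi) integral |F(omega)|^2 domega
E = integral_{-inf}^{inf} e^(-26|t|) dt = 2*integral_0^inf e^(-26t) dt = 2/(2*13) = 1/13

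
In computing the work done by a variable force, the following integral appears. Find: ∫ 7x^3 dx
Using power rule: ∫ 7x^3 dx=7/4 x^4 + C=(7/4)x^4 + C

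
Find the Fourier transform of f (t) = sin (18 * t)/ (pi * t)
sin(W*t)/(pi*t)=(W/pi)*sinc(W*t/pi) is the impulse response of the ideal low-pass filter with cutoff W (here W=18).
Its Fourier transform is a rectangular function:
F(omega)=1 for |omega| < 18, 0 otherwise

Answer: rect(omega/36) [i.e., 1 for |omega| < 18, 0 otherwise]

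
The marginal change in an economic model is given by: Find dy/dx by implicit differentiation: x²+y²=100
Differentiate both sides: 2x+2y·(dy/dx) = 0
Solve: dy/dx = -2x/(2y) = -x/y

Answer: dy/dx = -x/y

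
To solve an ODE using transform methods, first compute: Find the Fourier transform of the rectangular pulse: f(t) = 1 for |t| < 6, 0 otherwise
F(omega) = integral from -6 to 6 of e^(-j * omega * t) dt
= 2 * sin(6 * omega)/omega = 12 * sinc(6 * omega/pi)

Answer: 2 * sin(6 * omega)/omega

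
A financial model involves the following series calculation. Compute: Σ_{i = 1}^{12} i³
Using formula: Σ i^3 = [n(n + 1)/2]² = [12·13/2]² = 6084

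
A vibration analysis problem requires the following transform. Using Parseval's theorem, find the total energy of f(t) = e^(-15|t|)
Parseval's theorem: E=integral |f(t)|^2 dt=(1/2pi) integral |F(omega)|^2 domega
E=integral_{-inf}^{inf} e^(-30|t|) dt=2 * integral_0^inf e^(-30t) dt=2/(2 * 15)=1/15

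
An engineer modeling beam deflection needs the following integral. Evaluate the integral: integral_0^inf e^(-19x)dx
integral_0^inf e^(-19x) dx=[-1/19*e^(-19x)]_0^inf
=0 - (-1/19)=1/19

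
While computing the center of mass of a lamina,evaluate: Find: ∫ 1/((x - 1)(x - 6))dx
Partial fractions: 1/((x-1)(x-6))=A/(x-1)+B/(x-6)
A=-1/5, B=1/5
∫ [-1/5· 1/(x-1)+1/5· 1/(x-6)] dx
=(1/5)[ln|x-6| - ln|x-1|]+C

Answer: (1/5)·ln|(x-6)/(x-1)|+C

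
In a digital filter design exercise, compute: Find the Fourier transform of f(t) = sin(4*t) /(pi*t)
sin(W*t)/(pi*t) = (W/pi)*sinc(W*t/pi) is the impulse response of the ideal low-pass filter with cutoff W (here W = 4).
Its Fourier transform is a rectangular function:
F(omega) = 1 for |omega| < 4, 0 otherwise

Answer: rect(omega/8) [i.e., 1 for |omega| < 4, 0 otherwise]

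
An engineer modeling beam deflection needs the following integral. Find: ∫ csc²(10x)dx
Since d/dx[-cot(10x)]=10csc²(10x), integral=-cot(10x)/10 + C

Answer: (-1/10)cot(10x) + C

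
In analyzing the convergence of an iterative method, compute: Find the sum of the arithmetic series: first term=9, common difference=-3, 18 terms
Last term: a_n = 9 + (18 - 1)·-3 = -42
Sum = n(a_1 + a_n)/2 = 18(9 + (-42))/2 = -297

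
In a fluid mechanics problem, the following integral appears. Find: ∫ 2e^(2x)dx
Since d/dx[e^(2x)] = 2e^(2x), we get 1 e^(2x)+C

Answer: e^(2x)+C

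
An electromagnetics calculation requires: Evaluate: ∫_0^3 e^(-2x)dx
Antiderivative: (1/(-2))e^(-2x)
Evaluate: (1/(-2))(e^-6-1)

Answer: (e^-6-1)/(-2)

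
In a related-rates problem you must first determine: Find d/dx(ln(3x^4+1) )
Chain rule: d/dx[ln(u)] = u'/u where u = 3x^4+1
u' = 12x^3

Answer: (12x^3)/(3x^4+1)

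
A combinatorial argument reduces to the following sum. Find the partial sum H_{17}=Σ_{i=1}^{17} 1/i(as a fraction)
H_17=1+1/2+1/3+...+1/17
=42142223/12252240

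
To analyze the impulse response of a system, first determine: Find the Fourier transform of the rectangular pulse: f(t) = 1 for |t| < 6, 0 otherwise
F(omega) = integral from -6 to 6 of e^(-j * omega * t) dt
= 2 * sin(6 * omega)/omega = 12 * sinc(6 * omega/pi)

Answer: 2 * sin(6 * omega)/omega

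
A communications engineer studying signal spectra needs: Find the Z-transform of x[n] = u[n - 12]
Using the time-shift property: Z{u[n-12]} = z^(-12)*z/(z-1)
= z^(-11)/(z-1)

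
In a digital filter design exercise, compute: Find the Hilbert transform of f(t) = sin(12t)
The Hilbert transform shifts each frequency component by -pi/2.
H{sin(wt)}=-cos(wt)
With w=12: H{sin(12t)}=-cos(12t)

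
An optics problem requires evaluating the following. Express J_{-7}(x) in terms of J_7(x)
For integer n: J_{-n}(x)=(-1)^n J_n(x)
With n=7: J_{-7}(x)=(-1)^7 J_7(x)=-J_7(x)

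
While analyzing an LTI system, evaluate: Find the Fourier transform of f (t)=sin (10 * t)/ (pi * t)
sin(W*t)/(pi*t) = (W/pi)*sinc(W*t/pi) is the impulse response of the ideal low-pass filter with cutoff W (here W = 10).
Its Fourier transform is a rectangular function:
F(omega) = 1 for |omega| < 10, 0 otherwise

Answer: rect(omega/20) [i.e., 1 for |omega| < 10, 0 otherwise]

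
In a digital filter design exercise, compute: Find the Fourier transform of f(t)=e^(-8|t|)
Using the standard pair: F{e^(-a|t|)}=2a/(a^2 + omega^2)
With a=8: F(omega)=16/(64 + omega^2)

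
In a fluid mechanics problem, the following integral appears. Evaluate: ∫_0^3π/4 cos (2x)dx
Antiderivative: sin(2x)/2
Evaluate at bounds: [sin(2·3π/4)/2] - [sin(2·0)/2]
= ((-1) - (0))/2 = -1/2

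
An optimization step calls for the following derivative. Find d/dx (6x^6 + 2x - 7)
Power rule: d/dx(ax^n)=n·a·x^(n-1)
Term by term: 36·x^5+2

Answer: 36x^5+2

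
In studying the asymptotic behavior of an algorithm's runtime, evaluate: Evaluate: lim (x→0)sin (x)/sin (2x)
sin(u) ≈ u for small u:
sin(x)/sin(2x) ≈ x/(2x) = 1/2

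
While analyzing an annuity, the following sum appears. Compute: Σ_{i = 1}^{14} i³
Using formula: Σ i^3=[n(n+1)/2]²=[14·15/2]²=11025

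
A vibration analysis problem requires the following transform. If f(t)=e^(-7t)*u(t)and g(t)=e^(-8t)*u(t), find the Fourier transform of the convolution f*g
By the convolution theorem: F{f * g}=F(omega) * G(omega)
F(omega)=1/(7 + j * omega), G(omega)=1/(8 + j * omega)
F{f * g}=1/((7 + j * omega)(8 + j * omega))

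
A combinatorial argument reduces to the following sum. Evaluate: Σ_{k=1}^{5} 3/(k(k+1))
Partial fractions: 3/(k(k+1))=3/k - 3/(k+1)
Telescoping sum: 3(1-1/6)=3·5/6

Answer: 5/2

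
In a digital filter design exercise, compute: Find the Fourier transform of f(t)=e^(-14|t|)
Using the standard pair: F{e^(-a|t|)}=2a/(a^2 + omega^2)
With a=14: F(omega)=28/(196 + omega^2)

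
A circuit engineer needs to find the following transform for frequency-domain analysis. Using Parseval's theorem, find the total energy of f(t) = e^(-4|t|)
Parseval's theorem: E=integral |f(t)|^2 dt=(1/2pi) integral |F(omega)|^2 domega
E=integral_{-inf}^{inf} e^(-8|t|) dt=2*integral_0^inf e^(-8t) dt=2/(2*4)=1/4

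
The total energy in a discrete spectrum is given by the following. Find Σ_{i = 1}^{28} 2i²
= 2·n(n + 1)(2n + 1)/6 = 2·28·29·57/6 = 15428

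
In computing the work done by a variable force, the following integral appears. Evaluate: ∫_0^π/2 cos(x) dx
Antiderivative: sin(x)
Evaluate at bounds: [sin(1·π/2)/1] - [sin(1·0)/1]
= ((1) - (0))/1 = 1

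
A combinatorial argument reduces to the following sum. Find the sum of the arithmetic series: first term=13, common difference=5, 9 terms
Last term: a_n = 13 + (9 - 1)·5 = 53
Sum = n(a_1 + a_n)/2 = 9(13 + 53)/2 = 297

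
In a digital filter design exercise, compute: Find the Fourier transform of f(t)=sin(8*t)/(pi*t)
sin(W*t)/(pi*t)=(W/pi)*sinc(W*t/pi) is the impulse response of the ideal low-pass filter with cutoff W (here W=8).
Its Fourier transform is a rectangular function:
F(omega)=1 for |omega| < 8, 0 otherwise

Answer: rect(omega/16) [i.e., 1 for |omega| < 8, 0 otherwise]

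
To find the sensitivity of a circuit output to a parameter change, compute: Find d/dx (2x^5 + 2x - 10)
Power rule: d/dx(ax^n)=n·a·x^(n-1)
Term by term: 10·x^4+2

Answer: 10x^4+2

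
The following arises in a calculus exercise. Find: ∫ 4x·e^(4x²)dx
Let u = 4x², du = 8x dx
∫ (1/2)e^u du = e^u/2+C

Answer: e^(4x²)/2+C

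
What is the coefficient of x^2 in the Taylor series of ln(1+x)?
ln(1 + x) = Σ (-1)^(n + 1) x^n/n
Coefficient of x^2 = (-1)^3/2 = -1/2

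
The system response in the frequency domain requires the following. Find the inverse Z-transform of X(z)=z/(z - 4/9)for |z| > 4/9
Standard pair: z/(z-a) <-> a^n * u[n] for causal signals
With a=4/9: x[n]=(4/9)^n * u[n]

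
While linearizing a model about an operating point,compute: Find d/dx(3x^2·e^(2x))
Product rule: (fg)'=f'g+fg'
f=3x^2, f'=6x
g=e^(2x), g'=2·e^(2x)

Answer: 6x·e^(2x)+6x^2·e^(2x)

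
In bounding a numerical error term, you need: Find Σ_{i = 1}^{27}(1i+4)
=1·Σ i + 4·27=1·378 + 108=486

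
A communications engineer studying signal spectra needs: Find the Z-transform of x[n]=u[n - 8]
Using the time-shift property: Z{u[n-8]} = z^(-8) * z/(z-1)
= z^(-7)/(z-1)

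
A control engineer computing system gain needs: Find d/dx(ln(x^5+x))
Chain rule: d/dx[ln(u)] = u'/u where u = x^5+x
u' = 5x^4+1

Answer: (5x^4+1)/(x^5+x)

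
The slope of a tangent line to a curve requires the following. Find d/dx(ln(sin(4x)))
Chain rule: d/dx[ln(u)]=u'/u where u=sin(4x)
u'=4cos(4x)

Answer: (4cos(4x))/(sin(4x))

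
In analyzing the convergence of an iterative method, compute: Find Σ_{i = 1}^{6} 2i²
= 2·n(n + 1)(2n + 1)/6 = 2·6·7·13/6 = 182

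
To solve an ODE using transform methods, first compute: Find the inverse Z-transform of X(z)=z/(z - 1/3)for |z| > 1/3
Standard pair: z/(z-a) <-> a^n*u[n] for causal signals
With a = 1/3: x[n] = (1/3)^n*u[n]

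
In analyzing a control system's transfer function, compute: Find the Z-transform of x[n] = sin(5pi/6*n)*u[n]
Z{sin(w0*n)*u[n]} = z*sin(w0)/(z^2 - 2z*cos(w0) + 1)
With w0 = 5pi/6: X(z) = z*sin(5pi/6)/(z^2 - 2z*cos(5pi/6) + 1)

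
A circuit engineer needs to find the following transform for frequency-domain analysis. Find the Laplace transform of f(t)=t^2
L{t^n} = n!/s^(n + 1)
L{t^2} = 2!/s^3 = 2/s^3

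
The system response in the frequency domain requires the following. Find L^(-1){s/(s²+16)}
L^(-1){s/(s² + w²)} = cos(wt)
Here w = 4

Answer: cos(4t)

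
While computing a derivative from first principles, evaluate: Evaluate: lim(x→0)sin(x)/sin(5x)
sin(u) ≈ u for small u:
sin(x)/sin(5x) ≈ x/(5x)=1/5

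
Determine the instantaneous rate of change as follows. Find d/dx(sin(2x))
Chain rule: d/dx[sin(u)]=cos(u)·u' where u=2x
u'=2

Answer: 2·cos(2x)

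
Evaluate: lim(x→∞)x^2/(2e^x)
Apply L'Hôpital 2 times (∞/∞ each time):
Eventually get 2!/(2e^x) → 0

Answer: 0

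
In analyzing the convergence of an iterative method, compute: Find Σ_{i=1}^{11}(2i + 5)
= 2·Σ i + 5·11 = 2·66 + 55 = 187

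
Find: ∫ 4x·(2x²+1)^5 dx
Let u = 2x² + 1, du = 4x dx
∫ u^5 du = u^6/6 + C

Answer: (2x² + 1)^6/6 + C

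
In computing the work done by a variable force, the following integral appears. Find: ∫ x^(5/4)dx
Power rule: ∫ x^(5/4) dx=x^(9/4)/(9/4)+C

Answer: (4/9)·x^(9/4)+C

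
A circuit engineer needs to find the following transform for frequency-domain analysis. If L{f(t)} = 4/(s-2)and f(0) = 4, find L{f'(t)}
L{f'(t)}=s·F(s) - f(0)=4s/(s-2)-4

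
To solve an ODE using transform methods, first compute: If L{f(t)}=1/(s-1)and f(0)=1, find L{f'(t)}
L{f'(t)} = s·F(s) - f(0) = s/(s-1) - 1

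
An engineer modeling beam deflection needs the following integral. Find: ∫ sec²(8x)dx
Since d/dx[tan(8x)] = 8sec²(8x), integral = tan(8x)/8 + C

Answer: (1/8)tan(8x) + C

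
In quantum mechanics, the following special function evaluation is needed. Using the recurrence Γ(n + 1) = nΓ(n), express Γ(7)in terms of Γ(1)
Γ(7)=6Γ(6)=6·5Γ(5)=...=6!·Γ(1)=720·Γ(1)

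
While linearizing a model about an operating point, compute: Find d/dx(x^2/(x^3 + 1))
Quotient rule: (f/g)' = (f'g - fg')/g²
f = x^2, f' = 2x
g = x^3+1, g' = 3x^2

Answer: (2x·(x^3+1)-3x^4)/(x^3+1)²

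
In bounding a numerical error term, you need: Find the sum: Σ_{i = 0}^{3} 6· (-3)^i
Geometric series: S = a(1 - r^n)/(1 - r)
a = 6, r = -3, n = 4
S = 6(1-81)/4 = -120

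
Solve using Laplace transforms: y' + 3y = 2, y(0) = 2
Take L of both sides: sY(s)-2+3Y(s) = 2/s
Y(s)(s+3) = 2/s+2
Y(s) = 2/(s(s+3))+2/(s+3)
Partial fractions: 2/(s(s+3)) = (2/3)/s - (2/3)/(s+3)
So Y(s) = (2/3)/s+(4/3)/(s+3)
Inverse transform (L^(-1){1/s} = 1, L^(-1){1/(s+3)} = e^(-3t)):

Answer: y(t) = 2/3+(4/3)·e^(-3t)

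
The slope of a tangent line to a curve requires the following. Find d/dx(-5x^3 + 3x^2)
Power rule: d/dx(ax^n)=n·a·x^(n-1)
Term by term: -15·x^2+6·x

Answer: -15x^2+6x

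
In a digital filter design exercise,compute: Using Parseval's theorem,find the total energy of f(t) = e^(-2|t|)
Parseval's theorem: E = integral |f(t)|^2 dt = (1/2pi) integral |F(omega)|^2 domega
E = integral_{-inf}^{inf} e^(-4|t|) dt = 2*integral_0^inf e^(-4t) dt = 2/(2*2) = 1/2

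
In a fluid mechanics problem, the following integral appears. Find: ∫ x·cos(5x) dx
By parts: u = x, dv = cos(5x) dx
du = dx, v = sin(5x)/5
= x·sin(5x)/5 + cos(5x)/5² + C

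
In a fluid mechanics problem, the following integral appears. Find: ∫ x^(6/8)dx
Power rule: ∫ x^(3/4) dx = x^(7/4)/(7/4) + C

Answer: (4/7)·x^(7/4) + C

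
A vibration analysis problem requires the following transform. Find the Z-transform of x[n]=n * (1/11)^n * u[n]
Using the property Z{n*a^n*u[n]} = az/(z-a)^2
With a = 1/11: X(z) = (1/11)z/(z - 1/11)^2, |z| > 1/11

Answer: (1/11)z/(z - 1/11)^2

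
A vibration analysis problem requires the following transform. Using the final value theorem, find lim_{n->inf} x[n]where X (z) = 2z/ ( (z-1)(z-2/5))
Final value theorem: lim x[n]=lim_{z->1} (z-1) * X(z)
(z-1) * X(z)=2z/(z-2/5)
As z->1: 2/(1-2/5)=2/(3/5)=10/3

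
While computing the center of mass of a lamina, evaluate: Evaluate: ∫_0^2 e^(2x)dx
Antiderivative: (1/2)e^(2x)
Evaluate: (1/2)(e^4-1)

Answer: (e^4-1)/2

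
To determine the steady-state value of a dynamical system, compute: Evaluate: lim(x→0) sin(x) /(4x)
L'Hôpital (0/0): lim cos(x)/4=1/4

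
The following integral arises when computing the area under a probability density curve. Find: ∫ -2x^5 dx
Using power rule: ∫ -2x^5 dx = -2/6 x^6 + C = (-1/3)x^6 + C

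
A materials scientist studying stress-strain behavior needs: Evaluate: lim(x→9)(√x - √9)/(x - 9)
Multiply by conjugate (√x+√9)/(√x+√9):
=(x - 9)/((x - 9)(√x+√9))=1/(√x+√9)
As x → 9: 1/(2√9)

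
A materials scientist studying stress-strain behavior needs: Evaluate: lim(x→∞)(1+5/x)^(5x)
Rewrite as [(1 + 5/x)^x]^5.
lim(1 + 5/x)^x = e^5, so limit = (e^5)^5 = e^25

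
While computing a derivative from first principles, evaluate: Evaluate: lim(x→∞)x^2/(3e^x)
Apply L'Hôpital 2 times (∞/∞ each time):
Eventually get 2!/(3e^x) → 0

Answer: 0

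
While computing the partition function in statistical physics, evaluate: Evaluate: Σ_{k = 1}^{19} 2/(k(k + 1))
Partial fractions: 2/(k(k+1)) = 2/k - 2/(k+1)
Telescoping sum: 2(1-1/20) = 2·19/20

Answer: 19/10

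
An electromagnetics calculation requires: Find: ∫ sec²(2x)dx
Since d/dx[tan(2x)] = 2sec²(2x), integral = tan(2x)/2 + C

Answer: (1/2)tan(2x) + C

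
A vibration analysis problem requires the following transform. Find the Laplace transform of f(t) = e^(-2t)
L{e^(at)} = 1/(s-a)
L{e^(-2t)} = 1/(s+2)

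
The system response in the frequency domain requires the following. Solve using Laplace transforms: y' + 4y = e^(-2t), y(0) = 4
Take L: sY - 4+4Y = 1/(s+2)
Y(s+4) = 1/(s+2)+4
Y = 1/((s+2)(s+4))+4/(s+4)
Partial fractions: 1/((s+2)(s+4)) = (1/2)/(s+2) - (1/2)/(s+4)
So Y = (1/2)/(s+2)+(7/2)/(s+4)
Inverse Laplace transform (L^(-1){1/(s+2)} = e^(-2t), L^(-1){1/(s+4)} = e^(-4t)):

Answer: y(t) = (1/2)·e^(-2t)+(7/2)·e^(-4t)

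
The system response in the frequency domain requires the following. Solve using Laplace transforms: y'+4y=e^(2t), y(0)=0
Take L: sY - 0 + 4Y=1/(s-2)
Y(s + 4)=1/(s-2) + 0
Y=1/((s-2)(s + 4)) + 0/(s + 4)
Partial fractions: 1/((s-2)(s + 4))=(1/6)/(s-2) - (1/6)/(s + 4)
So Y=(1/6)/(s-2) - (1/6)/(s + 4)
Inverse Laplace transform (L^(-1){1/(s-2)}=e^(2t), L^(-1){1/(s + 4)}=e^(-4t)):

Answer: y(t)=(1/6)·e^(2t) - (1/6)·e^(-4t)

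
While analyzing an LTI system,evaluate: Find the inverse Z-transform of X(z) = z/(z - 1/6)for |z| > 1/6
Standard pair: z/(z-a) <-> a^n*u[n] for causal signals
With a = 1/6: x[n] = (1/6)^n*u[n]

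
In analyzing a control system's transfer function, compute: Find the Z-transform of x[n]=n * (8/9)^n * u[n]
Using the property Z{n * a^n * u[n]} = az/(z-a)^2
With a = 8/9: X(z) = (8/9)z/(z - 8/9)^2, |z| > 8/9

Answer: (8/9)z/(z - 8/9)^2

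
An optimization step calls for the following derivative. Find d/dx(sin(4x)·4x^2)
Product rule: (fg)' = f'g+fg'
f = sin(4x), f' = 4·cos(4x)
g = 4x^2, g' = 8x

Answer: 16·cos(4x)·x^2+8·sin(4x)·x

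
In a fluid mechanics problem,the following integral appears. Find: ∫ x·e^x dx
Integration by parts: u = x, dv = e^x dx
du = dx, v = e^x
= x·e^x - ∫ e^x dx
= x·e^x - e^x+C

Answer: e^x(x - 1)+C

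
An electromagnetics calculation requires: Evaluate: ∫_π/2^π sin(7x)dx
Antiderivative: -cos(7x)/7
Evaluate at bounds: [-cos(7·π)/7] - [-cos(7·π/2)/7]
=(-(-1) + (0))/7=1/7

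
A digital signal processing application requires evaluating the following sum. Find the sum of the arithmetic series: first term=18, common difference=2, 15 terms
Last term: a_n = 18+(15-1)·2 = 46
Sum = n(a_1+a_n)/2 = 15(18+46)/2 = 480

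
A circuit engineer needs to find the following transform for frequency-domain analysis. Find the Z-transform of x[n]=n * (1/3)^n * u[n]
Using the property Z{n*a^n*u[n]} = az/(z-a)^2
With a = 1/3: X(z) = (1/3)z/(z - 1/3)^2, |z| > 1/3

Answer: (1/3)z/(z - 1/3)^2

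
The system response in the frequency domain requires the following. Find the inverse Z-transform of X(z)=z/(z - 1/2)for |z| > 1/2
Standard pair: z/(z-a) <-> a^n * u[n] for causal signals
With a = 1/2: x[n] = (1/2)^n * u[n]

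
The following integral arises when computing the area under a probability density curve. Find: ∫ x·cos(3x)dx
By parts: u=x, dv=cos(3x) dx
du=dx, v=sin(3x)/3
=x·sin(3x)/3+cos(3x)/3²+C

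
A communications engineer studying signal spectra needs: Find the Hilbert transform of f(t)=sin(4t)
The Hilbert transform shifts each frequency component by -pi/2.
H{sin(wt)}=-cos(wt)
With w=4: H{sin(4t)}=-cos(4t)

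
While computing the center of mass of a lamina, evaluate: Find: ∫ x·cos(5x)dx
By parts: u=x, dv=cos(5x) dx
du=dx, v=sin(5x)/5
=x·sin(5x)/5 + cos(5x)/5² + C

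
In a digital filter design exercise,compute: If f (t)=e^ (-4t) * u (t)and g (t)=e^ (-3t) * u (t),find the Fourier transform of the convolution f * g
By the convolution theorem: F{f * g}=F(omega) * G(omega)
F(omega)=1/(4+j * omega), G(omega)=1/(3+j * omega)
F{f * g}=1/((4+j * omega)(3+j * omega))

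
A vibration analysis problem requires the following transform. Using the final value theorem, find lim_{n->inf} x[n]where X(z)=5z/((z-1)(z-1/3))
Final value theorem: lim x[n]=lim_{z->1} (z-1) * X(z)
(z-1) * X(z)=5z/(z-1/3)
As z->1: 5/(1 - 1/3)=5/(2/3)=15/2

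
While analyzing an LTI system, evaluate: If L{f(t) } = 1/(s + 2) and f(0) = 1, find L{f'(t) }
L{f'(t)} = s·F(s) - f(0) = s/(s + 2) - 1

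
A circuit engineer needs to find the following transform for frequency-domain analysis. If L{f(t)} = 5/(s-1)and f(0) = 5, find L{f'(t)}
L{f'(t)} = s·F(s) - f(0) = 5s/(s-1)-5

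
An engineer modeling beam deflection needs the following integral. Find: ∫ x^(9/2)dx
Power rule: ∫ x^(9/2) dx=x^(11/2)/(11/2) + C

Answer: (2/11)·x^(11/2) + C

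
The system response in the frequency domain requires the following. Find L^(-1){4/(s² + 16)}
L^(-1){w/(s²+w²)}=sin(wt)
Here w=4

Answer: sin(4t)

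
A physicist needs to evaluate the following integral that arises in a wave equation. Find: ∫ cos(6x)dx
Using substitution u=6x: ∫ cos(u) du/6=sin(u)/6 + C

Answer: (1/6)sin(6x) + C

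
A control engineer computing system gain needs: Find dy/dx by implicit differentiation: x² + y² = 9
Differentiate both sides: 2x+2y·(dy/dx)=0
Solve: dy/dx=-2x/(2y)=-x/y

Answer: dy/dx=-x/y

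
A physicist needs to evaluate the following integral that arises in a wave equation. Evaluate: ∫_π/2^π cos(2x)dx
Antiderivative: sin(2x)/2
Evaluate at bounds: [sin(2·π)/2] - [sin(2·π/2)/2]
=((0) - (0))/2=0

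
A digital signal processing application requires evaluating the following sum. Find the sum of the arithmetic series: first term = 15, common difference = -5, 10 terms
Last term: a_n=15 + (10 - 1)·-5=-30
Sum=n(a_1 + a_n)/2=10(15 + (-30))/2=-75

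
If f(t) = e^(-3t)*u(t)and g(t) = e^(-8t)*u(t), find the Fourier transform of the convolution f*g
By the convolution theorem: F{f*g} = F(omega)*G(omega)
F(omega) = 1/(3+j*omega), G(omega) = 1/(8+j*omega)
F{f*g} = 1/((3+j*omega)(8+j*omega))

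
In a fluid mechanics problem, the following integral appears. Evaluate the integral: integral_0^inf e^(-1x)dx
integral_0^inf e^(-1x) dx=[-1/1*e^(-1x)]_0^inf
=0 - (-1/1)=1/1

Answer: 1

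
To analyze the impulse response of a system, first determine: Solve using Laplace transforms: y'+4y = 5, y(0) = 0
Take L of both sides: sY(s) - 0 + 4Y(s) = 5/s
Y(s)(s + 4) = 5/s + 0
Y(s) = 5/(s(s + 4)) + 0/(s + 4)
Partial fractions: 5/(s(s + 4)) = (5/4)/s - (5/4)/(s + 4)
So Y(s) = (5/4)/s - (5/4)/(s + 4)
Inverse transform (L^(-1){1/s} = 1, L^(-1){1/(s + 4)} = e^(-4t)):

Answer: y(t) = 5/4 - (5/4)·e^(-4t)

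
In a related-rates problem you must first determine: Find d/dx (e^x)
Chain rule: d/dx[e^u]=e^u · u' where u=x
u'=1

Answer: 1·e^x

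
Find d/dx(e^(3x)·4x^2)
Product rule: (fg)'=f'g+fg'
f=e^(3x), f'=3·e^(3x)
g=4x^2, g'=8x

Answer: 12·e^(3x)·x^2+8·e^(3x)·x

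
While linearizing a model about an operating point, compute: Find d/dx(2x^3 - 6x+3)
Power rule: d/dx(ax^n)=n·a·x^(n-1)
Term by term: 6·x^2-6

Answer: 6x^2-6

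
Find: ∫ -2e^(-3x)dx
Since d/dx[e^(-3x)] = -3e^(-3x), we get 2/3 e^(-3x)+C

Answer: (2/3)e^(-3x)+C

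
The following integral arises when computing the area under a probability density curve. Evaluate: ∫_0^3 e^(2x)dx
Antiderivative: (1/2)e^(2x)
Evaluate: (1/2)(e^6 - 1)

Answer: (e^6 - 1)/2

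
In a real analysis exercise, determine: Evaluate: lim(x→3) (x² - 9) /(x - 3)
Factor: (x² - 9)=(x-3)(x + 3)
Cancel (x-3): lim(x→3) (x + 3)=6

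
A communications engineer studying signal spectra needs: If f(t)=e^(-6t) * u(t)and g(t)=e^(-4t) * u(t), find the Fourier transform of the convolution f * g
By the convolution theorem: F{f*g} = F(omega)*G(omega)
F(omega) = 1/(6+j*omega), G(omega) = 1/(4+j*omega)
F{f*g} = 1/((6+j*omega)(4+j*omega))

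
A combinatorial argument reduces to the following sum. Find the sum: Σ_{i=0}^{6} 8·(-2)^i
Geometric series: S=a(1 - r^n)/(1 - r)
a=8, r=-2, n=7
S=8(1+128)/3=344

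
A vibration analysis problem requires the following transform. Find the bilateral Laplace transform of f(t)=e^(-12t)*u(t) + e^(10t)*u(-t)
For e^(-12t)*u(t): L=1/(s + 12), Re(s) > -12
For e^(10t)*u(-t): L=-1/(s-10), Re(s) < 10
Combined: F(s)=1/(s + 12) - 1/(s-10), -12 < Re(s) < 10

Answer: 1/(s + 12) - 1/(s-10), ROC: -12 < Re(s) < 10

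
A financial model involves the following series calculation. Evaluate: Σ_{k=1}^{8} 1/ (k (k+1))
Partial fractions: 1/(k(k + 1)) = 1/k - 1/(k + 1)
Telescoping sum: 1(1 - 1/9) = 1·8/9

Answer: 8/9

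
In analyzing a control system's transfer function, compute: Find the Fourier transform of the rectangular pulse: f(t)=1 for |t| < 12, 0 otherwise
F(omega)=integral from -12 to 12 of e^(-j * omega * t) dt
=2 * sin(12 * omega)/omega=24 * sinc(12 * omega/pi)

Answer: 2 * sin(12 * omega)/omega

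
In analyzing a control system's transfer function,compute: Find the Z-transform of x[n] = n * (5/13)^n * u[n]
Using the property Z{n*a^n*u[n]}=az/(z-a)^2
With a=5/13: X(z)=(5/13)z/(z - 5/13)^2, |z| > 5/13

Answer: (5/13)z/(z - 5/13)^2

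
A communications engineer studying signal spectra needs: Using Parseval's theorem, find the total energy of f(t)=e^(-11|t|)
Parseval's theorem: E=integral |f(t)|^2 dt=(1/2pi) integral |F(omega)|^2 domega
E=integral_{-inf}^{inf} e^(-22|t|) dt=2 * integral_0^inf e^(-22t) dt=2/(2 * 11)=1/11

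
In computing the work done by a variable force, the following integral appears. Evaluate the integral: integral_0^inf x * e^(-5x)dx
This is a Gamma integral. Substitute u=5x (du=5 dx):
integral_0^inf x*e^(-5x) dx=(1/5^2) integral_0^inf u^1*e^(-u) du
=Gamma(2)/5^2=1!/5^2=1/25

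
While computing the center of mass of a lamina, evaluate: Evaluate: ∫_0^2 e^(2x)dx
Antiderivative: (1/2)e^(2x)
Evaluate: (1/2)(e^4 - 1)

Answer: (e^4 - 1)/2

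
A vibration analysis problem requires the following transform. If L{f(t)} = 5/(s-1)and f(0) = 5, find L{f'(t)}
L{f'(t)}=s·F(s) - f(0)=5s/(s-1) - 5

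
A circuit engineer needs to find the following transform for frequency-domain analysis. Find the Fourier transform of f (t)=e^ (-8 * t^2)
The Fourier transform of a Gaussian e^(-a * t^2) is sqrt(pi/a) * e^(-omega^2/(4a)).
With a = 8: F(omega) = sqrt(pi/8) * e^(-omega^2/32)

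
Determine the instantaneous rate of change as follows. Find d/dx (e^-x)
Chain rule: d/dx[e^u] = e^u · u' where u = -x
u' = -1

Answer: -1·e^-x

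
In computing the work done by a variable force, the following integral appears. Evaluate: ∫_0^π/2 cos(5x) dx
Antiderivative: sin(5x)/5
Evaluate at bounds: [sin(5·π/2)/5] - [sin(5·0)/5]
= ((1) - (0))/5 = 1/5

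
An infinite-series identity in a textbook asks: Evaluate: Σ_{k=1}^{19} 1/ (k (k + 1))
Partial fractions: 1/(k(k + 1)) = 1/k - 1/(k + 1)
Telescoping sum: 1(1 - 1/20) = 1·19/20

Answer: 19/20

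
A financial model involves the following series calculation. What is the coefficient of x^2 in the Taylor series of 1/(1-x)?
1/(1-x) = Σ x^n for |x|<1
All coefficients are 1

Answer: 1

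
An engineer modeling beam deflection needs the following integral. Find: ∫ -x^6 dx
Using power rule: ∫ -x^6 dx = -1/7 x^7+C = (-1/7)x^7+C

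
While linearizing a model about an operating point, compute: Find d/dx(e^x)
Chain rule: d/dx[e^u]=e^u · u' where u=x
u'=1

Answer: 1·e^x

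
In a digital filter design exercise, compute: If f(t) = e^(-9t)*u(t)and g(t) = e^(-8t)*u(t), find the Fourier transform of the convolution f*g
By the convolution theorem: F{f * g}=F(omega) * G(omega)
F(omega)=1/(9+j * omega), G(omega)=1/(8+j * omega)
F{f * g}=1/((9+j * omega)(8+j * omega))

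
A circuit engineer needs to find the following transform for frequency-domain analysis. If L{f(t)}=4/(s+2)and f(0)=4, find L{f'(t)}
L{f'(t)}=s·F(s) - f(0)=4s/(s+2)-4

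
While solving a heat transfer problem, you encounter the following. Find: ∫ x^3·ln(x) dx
By parts: u = ln(x), dv = x^3 dx
du = 1/x dx, v = x^4/4
= x^4·ln(x)/4 - ∫ x^3/4 dx
= x^4·ln(x)/4 - x^4/16 + C

Answer: x^4(ln(x)/4 - 1/16) + C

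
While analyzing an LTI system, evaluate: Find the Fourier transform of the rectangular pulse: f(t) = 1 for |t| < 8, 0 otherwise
F(omega)=integral from -8 to 8 of e^(-j * omega * t) dt
=2 * sin(8 * omega)/omega=16 * sinc(8 * omega/pi)

Answer: 2 * sin(8 * omega)/omega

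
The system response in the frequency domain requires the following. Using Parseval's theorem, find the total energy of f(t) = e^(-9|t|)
Parseval's theorem: E=integral |f(t)|^2 dt=(1/2pi) integral |F(omega)|^2 domega
E=integral_{-inf}^{inf} e^(-18|t|) dt=2 * integral_0^inf e^(-18t) dt=2/(2 * 9)=1/9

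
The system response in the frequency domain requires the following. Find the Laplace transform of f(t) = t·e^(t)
L{t·e^(at)}=1/(s-a)²
L{t·e^(t)}=1/(s-1)²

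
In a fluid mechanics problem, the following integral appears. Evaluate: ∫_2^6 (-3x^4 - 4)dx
Step 1: Find antiderivative F(x) = (-3/5)x^5-4x
Step 2: F(6) - F(2) = -23448/5 - (-136/5) = -23312/5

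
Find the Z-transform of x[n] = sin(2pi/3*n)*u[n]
Z{sin(w0 * n) * u[n]} = z * sin(w0)/(z^2 - 2z * cos(w0) + 1)
With w0 = 2pi/3: X(z) = z * sin(2pi/3)/(z^2 - 2z * cos(2pi/3) + 1)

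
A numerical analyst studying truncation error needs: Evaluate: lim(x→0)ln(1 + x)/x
L'Hôpital (0/0): lim 1/(1+x) / 1=1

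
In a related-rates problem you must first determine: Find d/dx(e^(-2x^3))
Chain rule: d/dx[e^u]=e^u · u' where u=-2x^3
u'=-6x^2

Answer: -6x^2·e^(-2x^3)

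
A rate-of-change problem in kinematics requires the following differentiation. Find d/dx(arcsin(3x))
d/dx[arcsin(u)] = u'/√(1-u²), u = 3x, u' = 3

Answer: 3/√(1-9x²)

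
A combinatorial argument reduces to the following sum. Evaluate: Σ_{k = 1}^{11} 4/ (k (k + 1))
Partial fractions: 4/(k(k+1)) = 4/k - 4/(k+1)
Telescoping sum: 4(1-1/12) = 4·11/12

Answer: 11/3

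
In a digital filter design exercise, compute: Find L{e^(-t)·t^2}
First shifting: L{e^(at)f(t)} = F(s-a)
L{t^2} = 2/s^3
Shift s → s + 1: 2/(s + 1)^3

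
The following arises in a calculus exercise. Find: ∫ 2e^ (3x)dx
Since d/dx[e^(3x)] = 3e^(3x), we get 2/3 e^(3x) + C

Answer: (2/3)e^(3x) + C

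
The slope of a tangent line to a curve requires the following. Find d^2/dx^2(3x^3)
Apply power rule 2 times:
d^1: 9x^2
d^2: 18x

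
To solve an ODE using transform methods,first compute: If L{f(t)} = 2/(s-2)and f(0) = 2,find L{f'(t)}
L{f'(t)}=s·F(s) - f(0)=2s/(s-2) - 2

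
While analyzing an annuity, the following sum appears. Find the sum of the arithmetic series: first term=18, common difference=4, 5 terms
Last term: a_n = 18 + (5 - 1)·4 = 34
Sum = n(a_1 + a_n)/2 = 5(18 + 34)/2 = 130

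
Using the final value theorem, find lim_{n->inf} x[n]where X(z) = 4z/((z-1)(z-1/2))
Final value theorem: lim x[n] = lim_{z->1} (z-1)*X(z)
(z-1)*X(z) = 4z/(z-1/2)
As z->1: 4/(1-1/2) = 4/(1/2) = 8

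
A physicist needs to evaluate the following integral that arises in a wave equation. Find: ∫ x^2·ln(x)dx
By parts: u=ln(x), dv=x^2 dx
du=1/x dx, v=x^3/3
=x^3·ln(x)/3 - ∫ x^2/3 dx
=x^3·ln(x)/3 - x^3/9 + C

Answer: x^3(ln(x)/3 - 1/9) + C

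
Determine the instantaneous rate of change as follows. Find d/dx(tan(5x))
Chain rule: d/dx[tan(u)] = sec²(u)·u' where u = 5x
u' = 5

Answer: 5·sec²(5x)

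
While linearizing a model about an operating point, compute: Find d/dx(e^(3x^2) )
Chain rule: d/dx[e^u] = e^u · u' where u = 3x^2
u' = 6x

Answer: 6x·e^(3x^2)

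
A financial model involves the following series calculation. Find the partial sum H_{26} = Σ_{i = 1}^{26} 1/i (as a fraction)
H_26 = 1+1/2+1/3+...+1/26
= 34395742267/8923714800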